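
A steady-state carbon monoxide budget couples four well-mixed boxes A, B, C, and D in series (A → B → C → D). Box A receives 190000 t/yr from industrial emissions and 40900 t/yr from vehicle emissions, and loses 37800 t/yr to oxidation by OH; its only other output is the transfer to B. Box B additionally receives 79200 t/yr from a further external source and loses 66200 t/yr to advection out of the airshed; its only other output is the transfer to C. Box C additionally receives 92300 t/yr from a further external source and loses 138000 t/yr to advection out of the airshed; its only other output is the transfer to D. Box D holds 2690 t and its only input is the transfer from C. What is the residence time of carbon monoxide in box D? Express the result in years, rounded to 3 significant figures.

0.0168 yr

Box A: F(A→B) = (190000 + 40900) − 37800 = 193100 t/yr.
Box B: F(B→C) = (193100 + 79200) − 66200 = 206100 t/yr.
Box C: F(C→D) = (206100 + 92300) − 138000 = 160400 t/yr.
Box D throughput = its input = 160400 t/yr; τ = 2690 / 160400 = 0.01677 yr.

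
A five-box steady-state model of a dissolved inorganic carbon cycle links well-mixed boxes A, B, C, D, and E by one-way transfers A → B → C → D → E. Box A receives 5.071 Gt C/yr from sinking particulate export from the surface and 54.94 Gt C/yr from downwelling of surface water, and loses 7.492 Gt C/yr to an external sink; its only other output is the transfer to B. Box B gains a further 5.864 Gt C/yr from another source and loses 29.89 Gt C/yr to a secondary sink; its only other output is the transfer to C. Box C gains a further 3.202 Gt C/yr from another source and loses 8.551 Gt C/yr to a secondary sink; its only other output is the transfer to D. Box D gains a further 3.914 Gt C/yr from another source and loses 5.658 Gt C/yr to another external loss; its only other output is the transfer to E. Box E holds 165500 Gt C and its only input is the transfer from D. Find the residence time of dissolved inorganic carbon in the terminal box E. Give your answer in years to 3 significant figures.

Box A: F(A→B) = (5.071 + 54.94) − 7.492 = 52.519 Gt C/yr.
Box B: F(B→C) = (52.519 + 5.864) − 29.89 = 28.493 Gt C/yr.
Box C: F(C→D) = (28.493 + 3.202) − 8.551 = 23.144 Gt C/yr.
Box D: F(D→E) = (23.144 + 3.914) − 5.658 = 21.400 Gt C/yr.
Box E throughput = its input = 21.400 Gt C/yr; τ = 165500 / 21.400 = 7734 yr.

7730 yr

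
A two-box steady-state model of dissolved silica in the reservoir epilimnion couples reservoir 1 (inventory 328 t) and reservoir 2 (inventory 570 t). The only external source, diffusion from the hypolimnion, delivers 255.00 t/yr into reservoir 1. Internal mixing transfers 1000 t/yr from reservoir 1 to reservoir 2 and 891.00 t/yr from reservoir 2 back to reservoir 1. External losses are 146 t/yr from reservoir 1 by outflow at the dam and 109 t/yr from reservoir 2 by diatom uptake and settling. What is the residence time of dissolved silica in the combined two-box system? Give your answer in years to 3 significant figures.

3.52 yr

For the system as a whole, the A↔B exchange is internal and contributes nothing to the throughput; only the external sinks remove mass.
M_total = 328 + 570 = 898.00 t.
ΣF_external_out = 146 + 109 = 255.00 t/yr.
τ = M_total / ΣF_ext = 898.00 / 255.00 = 3.522 yr.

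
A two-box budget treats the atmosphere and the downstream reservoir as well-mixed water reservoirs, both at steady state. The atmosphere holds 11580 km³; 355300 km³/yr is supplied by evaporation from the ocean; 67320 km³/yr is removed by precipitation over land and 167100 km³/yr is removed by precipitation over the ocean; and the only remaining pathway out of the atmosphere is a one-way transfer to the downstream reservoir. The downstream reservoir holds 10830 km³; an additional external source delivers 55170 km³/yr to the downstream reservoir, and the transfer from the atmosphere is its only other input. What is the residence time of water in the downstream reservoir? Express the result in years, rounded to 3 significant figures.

0.0615 yr

Balance the atmosphere: ΣF_in = 355300 km³/yr.
Transfer to the downstream reservoir = ΣF_in − (67320 + 167100) = 120880 km³/yr.
Total input to the downstream reservoir = 120880 + 55170 = 176050 km³/yr; at steady state this equals its total output.
τ = M / F = 10830 / 176050 = 0.06152 yr.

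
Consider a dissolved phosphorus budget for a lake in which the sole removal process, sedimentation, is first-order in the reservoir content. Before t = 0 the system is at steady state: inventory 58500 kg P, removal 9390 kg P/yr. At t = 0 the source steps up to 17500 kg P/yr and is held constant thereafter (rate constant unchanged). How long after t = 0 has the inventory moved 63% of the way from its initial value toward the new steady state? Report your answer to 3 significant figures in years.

τ = M₀/F₀ = 58500/9390 = 6.230 yr.
The remaining gap fraction is e^(−t/τ); 63% covered ⇒ e^(−t/τ) = 0.370.
t = −τ ln(0.370) = 6.230 × 0.9943 = 6.194 yr.

6.19 yr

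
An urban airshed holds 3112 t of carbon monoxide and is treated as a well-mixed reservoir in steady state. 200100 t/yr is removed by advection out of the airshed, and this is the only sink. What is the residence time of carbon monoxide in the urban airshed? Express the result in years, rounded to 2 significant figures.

0.016 yr

τ = M / F = 3112 / 200100 = 0.01555 yr.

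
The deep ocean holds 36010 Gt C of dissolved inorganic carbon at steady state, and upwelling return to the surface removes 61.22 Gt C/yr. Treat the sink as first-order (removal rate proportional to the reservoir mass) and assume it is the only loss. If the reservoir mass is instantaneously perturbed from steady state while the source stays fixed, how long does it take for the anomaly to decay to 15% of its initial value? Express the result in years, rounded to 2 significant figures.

For a linear reservoir the anomaly decays as exp(−t/τ) with τ = M/F = 36010/61.22 = 588.2 yr.
exp(−t/τ) = 0.15 ⇒ t = −τ ln(0.15) = 588.2 × 1.897 = 1116 yr.

1100 yr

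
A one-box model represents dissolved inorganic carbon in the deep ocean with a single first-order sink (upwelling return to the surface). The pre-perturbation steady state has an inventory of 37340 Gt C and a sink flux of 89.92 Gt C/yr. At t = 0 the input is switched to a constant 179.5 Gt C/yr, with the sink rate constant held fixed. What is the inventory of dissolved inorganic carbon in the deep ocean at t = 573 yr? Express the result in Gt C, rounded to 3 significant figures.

τ = M₀/F₀ = 37340/89.92 = 415.3 yr; rate constant k = 1/τ.
New steady state M_∞ = F₁/k = F₁·τ = 179.5 × 415.3 = 74539 Gt C.
M(t) = M_∞ + (M₀ − M_∞)·e^(−t/τ); t/τ = 573/415.3 = 1.380, so e^(−t/τ) = 0.2516.
M(t) = 74539 − 37200 × 0.2516 = 65179 Gt C.

65200 Gt C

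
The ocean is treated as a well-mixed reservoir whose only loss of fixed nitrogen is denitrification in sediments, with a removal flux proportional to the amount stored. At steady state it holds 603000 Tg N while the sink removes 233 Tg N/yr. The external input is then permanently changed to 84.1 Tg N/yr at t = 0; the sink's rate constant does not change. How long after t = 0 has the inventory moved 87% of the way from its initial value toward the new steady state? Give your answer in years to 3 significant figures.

5280 yr

τ = M₀/F₀ = 603000/233 = 2588 yr.
The remaining gap fraction is e^(−t/τ); 87% covered ⇒ e^(−t/τ) = 0.130.
t = −τ ln(0.130) = 2588 × 2.040 = 5280 yr.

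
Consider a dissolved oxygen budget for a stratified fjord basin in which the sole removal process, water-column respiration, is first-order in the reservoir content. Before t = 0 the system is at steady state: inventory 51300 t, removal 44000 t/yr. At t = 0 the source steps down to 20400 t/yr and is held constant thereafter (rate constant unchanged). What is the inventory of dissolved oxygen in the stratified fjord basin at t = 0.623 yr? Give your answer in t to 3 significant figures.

39900 t

The sink rate constant is k = F₀/M₀ = 44000/51300 = 0.8577 yr⁻¹.
Solving dM/dt = F₁ − kM with M(0) = M₀ gives M(t) = F₁/k + (M₀ − F₁/k)·e^(−kt).
F₁/k = 20400/0.8577 = 23785 t; kt = 0.8577 × 0.623 = 0.5343, e^(−kt) = 0.5861.
M(0.623) = 23785 + (51300 − 23785) × 0.5861 = 23785 + 16130 = 39910 t.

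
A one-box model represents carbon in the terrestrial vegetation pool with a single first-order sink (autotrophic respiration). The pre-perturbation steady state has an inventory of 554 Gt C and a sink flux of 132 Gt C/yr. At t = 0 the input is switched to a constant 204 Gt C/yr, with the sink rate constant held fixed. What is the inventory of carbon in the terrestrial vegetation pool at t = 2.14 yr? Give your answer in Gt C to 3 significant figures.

τ = M₀/F₀ = 554/132 = 4.197 yr; rate constant k = 1/τ.
New steady state M_∞ = F₁/k = F₁·τ = 204 × 4.197 = 856.18 Gt C.
M(t) = M_∞ + (M₀ − M_∞)·e^(−t/τ); t/τ = 2.14/4.197 = 0.5099, so e^(−t/τ) = 0.6006.
M(t) = 856.18 − 302.2 × 0.6006 = 674.70 Gt C.

675 Gt C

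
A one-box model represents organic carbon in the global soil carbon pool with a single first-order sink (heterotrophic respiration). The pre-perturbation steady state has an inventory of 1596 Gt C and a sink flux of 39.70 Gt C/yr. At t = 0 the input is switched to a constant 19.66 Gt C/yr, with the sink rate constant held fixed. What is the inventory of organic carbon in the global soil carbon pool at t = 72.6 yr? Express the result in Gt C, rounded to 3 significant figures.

923 Gt C

Residence time τ = M₀/F₀ = 40.20 yr. The eventual steady state is M_∞ = M₀·(F₁/F₀) = 1596 × 19.66/39.70 = 790.36 Gt C.
The anomaly ΔM(t) = M(t) − M_∞ decays as ΔM₀·e^(−t/τ) with ΔM₀ = 1596 − 790.36 = 805.6 Gt C.
At t = 72.6 yr, e^(−t/τ) = e^(−1.806) = 0.1643, so ΔM = 132.4 Gt C and M = 790.36 + 132.4 = 922.75 Gt C.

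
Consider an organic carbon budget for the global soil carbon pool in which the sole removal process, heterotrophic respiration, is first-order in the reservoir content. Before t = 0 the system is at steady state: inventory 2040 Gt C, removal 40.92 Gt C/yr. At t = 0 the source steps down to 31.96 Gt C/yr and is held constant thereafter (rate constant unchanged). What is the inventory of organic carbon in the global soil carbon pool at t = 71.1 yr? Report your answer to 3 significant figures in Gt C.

1700 Gt C

τ = M₀/F₀ = 2040/40.92 = 49.85 yr; rate constant k = 1/τ.
New steady state M_∞ = F₁/k = F₁·τ = 31.96 × 49.85 = 1593.3 Gt C.
M(t) = M_∞ + (M₀ − M_∞)·e^(−t/τ); t/τ = 71.1/49.85 = 1.426, so e^(−t/τ) = 0.2402.
M(t) = 1593.3 + 446.7 × 0.2402 = 1700.6 Gt C.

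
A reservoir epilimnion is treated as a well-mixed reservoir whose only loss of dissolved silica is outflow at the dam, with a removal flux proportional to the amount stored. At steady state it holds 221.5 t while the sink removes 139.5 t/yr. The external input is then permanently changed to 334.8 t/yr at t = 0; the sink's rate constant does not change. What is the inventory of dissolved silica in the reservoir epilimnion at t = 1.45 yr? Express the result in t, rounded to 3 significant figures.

τ = M₀/F₀ = 221.5/139.5 = 1.588 yr; rate constant k = 1/τ.
New steady state M_∞ = F₁/k = F₁·τ = 334.8 × 1.588 = 531.60 t.
M(t) = M_∞ + (M₀ − M_∞)·e^(−t/τ); t/τ = 1.45/1.588 = 0.9132, so e^(−t/τ) = 0.4012.
M(t) = 531.60 − 310.1 × 0.4012 = 407.18 t.

407 t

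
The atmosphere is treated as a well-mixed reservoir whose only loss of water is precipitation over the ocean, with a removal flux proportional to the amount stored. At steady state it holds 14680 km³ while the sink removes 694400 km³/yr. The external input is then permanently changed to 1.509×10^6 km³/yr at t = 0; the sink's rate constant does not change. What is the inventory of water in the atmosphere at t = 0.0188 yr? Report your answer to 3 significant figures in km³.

24800 km³

Residence time τ = M₀/F₀ = 0.02114 yr. The eventual steady state is M_∞ = M₀·(F₁/F₀) = 14680 × 1.509×10^6/694400 = 31901 km³.
The anomaly ΔM(t) = M(t) − M_∞ decays as ΔM₀·e^(−t/τ) with ΔM₀ = 14680 − 31901 = −17220 km³.
At t = 0.0188 yr, e^(−t/τ) = e^(−0.8893) = 0.4109, so ΔM = −7077 km³ and M = 31901 − 7077 = 24824 km³.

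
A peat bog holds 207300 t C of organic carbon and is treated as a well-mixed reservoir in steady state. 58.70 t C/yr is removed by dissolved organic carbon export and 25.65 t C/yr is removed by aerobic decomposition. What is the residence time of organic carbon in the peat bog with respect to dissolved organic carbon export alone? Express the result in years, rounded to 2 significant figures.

Residence time with respect to a single sink: τ = M / F_sink.
τ = 207300 / 58.70 = 3532 yr.

3500 yr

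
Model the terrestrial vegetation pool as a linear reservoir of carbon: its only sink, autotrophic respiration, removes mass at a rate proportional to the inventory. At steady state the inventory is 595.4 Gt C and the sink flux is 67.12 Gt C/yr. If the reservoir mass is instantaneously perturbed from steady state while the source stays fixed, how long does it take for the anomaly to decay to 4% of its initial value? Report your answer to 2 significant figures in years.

29 yr

For a linear reservoir the anomaly decays as exp(−t/τ) with τ = M/F = 595.4/67.12 = 8.871 yr.
exp(−t/τ) = 0.04 ⇒ t = −τ ln(0.04) = 8.871 × 3.219 = 28.55 yr.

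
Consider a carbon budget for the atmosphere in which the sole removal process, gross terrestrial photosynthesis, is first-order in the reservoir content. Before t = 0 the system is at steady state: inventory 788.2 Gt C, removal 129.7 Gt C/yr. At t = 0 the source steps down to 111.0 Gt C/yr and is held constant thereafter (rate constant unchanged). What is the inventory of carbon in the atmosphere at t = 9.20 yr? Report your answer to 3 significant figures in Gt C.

The sink rate constant is k = F₀/M₀ = 129.7/788.2 = 0.1646 yr⁻¹.
Solving dM/dt = F₁ − kM with M(0) = M₀ gives M(t) = F₁/k + (M₀ − F₁/k)·e^(−kt).
F₁/k = 111.0/0.1646 = 674.56 Gt C; kt = 0.1646 × 9.20 = 1.514, e^(−kt) = 0.2201.
M(9.20) = 674.56 + (788.2 − 674.56) × 0.2201 = 674.56 + 25.01 = 699.57 Gt C.

700 Gt C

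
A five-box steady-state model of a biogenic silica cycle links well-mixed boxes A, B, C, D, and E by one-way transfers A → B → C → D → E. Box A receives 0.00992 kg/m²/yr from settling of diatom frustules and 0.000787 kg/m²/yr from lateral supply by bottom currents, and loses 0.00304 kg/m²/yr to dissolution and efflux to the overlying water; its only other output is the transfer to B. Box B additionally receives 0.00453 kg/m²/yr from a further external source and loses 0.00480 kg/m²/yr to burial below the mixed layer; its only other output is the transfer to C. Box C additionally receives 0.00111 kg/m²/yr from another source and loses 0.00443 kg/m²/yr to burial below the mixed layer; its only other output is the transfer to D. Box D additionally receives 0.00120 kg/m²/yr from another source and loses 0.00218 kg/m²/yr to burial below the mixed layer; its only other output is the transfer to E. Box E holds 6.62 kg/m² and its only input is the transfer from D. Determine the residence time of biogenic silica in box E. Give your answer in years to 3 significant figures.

Box A: F(A→B) = (0.00992 + 0.000787) − 0.00304 = 0.0076670 kg/m²/yr.
Box B: F(B→C) = (0.0076670 + 0.00453) − 0.00480 = 0.0073970 kg/m²/yr.
Box C: F(C→D) = (0.0073970 + 0.00111) − 0.00443 = 0.0040770 kg/m²/yr.
Box D: F(D→E) = (0.0040770 + 0.00120) − 0.00218 = 0.0030970 kg/m²/yr.
Box E throughput = its input = 0.0030970 kg/m²/yr; τ = 6.62 / 0.0030970 = 2138 yr.

2140 yr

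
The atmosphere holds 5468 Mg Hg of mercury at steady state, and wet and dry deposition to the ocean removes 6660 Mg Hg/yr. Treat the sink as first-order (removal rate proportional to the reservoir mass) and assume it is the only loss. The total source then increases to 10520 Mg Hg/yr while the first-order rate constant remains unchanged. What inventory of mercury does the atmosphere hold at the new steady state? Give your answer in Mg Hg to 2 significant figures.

Rate constant k = F/M = 6660 / 5468 = 1.218 yr⁻¹.
At the new steady state, source = k·M_new ⇒ M_new = 10520 / 1.218 = 8637 Mg Hg.
(Equivalently M_new = M × F_new/F_old = 5468 × 10520/6660.)

8600 Mg Hg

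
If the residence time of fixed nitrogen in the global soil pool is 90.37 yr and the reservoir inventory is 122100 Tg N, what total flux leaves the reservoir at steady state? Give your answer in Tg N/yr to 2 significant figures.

F = M / τ = 122100 / 90.37 = 1351 Tg N/yr.

1400 Tg N/yr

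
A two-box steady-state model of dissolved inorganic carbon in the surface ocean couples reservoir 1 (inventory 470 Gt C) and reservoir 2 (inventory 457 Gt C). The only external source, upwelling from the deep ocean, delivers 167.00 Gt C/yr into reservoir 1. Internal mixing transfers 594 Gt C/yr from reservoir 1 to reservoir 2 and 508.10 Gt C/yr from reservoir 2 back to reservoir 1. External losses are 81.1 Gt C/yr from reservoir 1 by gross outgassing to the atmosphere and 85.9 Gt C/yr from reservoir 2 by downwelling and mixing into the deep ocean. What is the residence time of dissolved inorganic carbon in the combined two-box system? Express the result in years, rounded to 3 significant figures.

For the system as a whole, the A↔B exchange is internal and contributes nothing to the throughput; only the external sinks remove mass.
M_total = 470 + 457 = 927.00 Gt C.
ΣF_external_out = 81.1 + 85.9 = 167.00 Gt C/yr.
τ = M_total / ΣF_ext = 927.00 / 167.00 = 5.551 yr.

5.55 yr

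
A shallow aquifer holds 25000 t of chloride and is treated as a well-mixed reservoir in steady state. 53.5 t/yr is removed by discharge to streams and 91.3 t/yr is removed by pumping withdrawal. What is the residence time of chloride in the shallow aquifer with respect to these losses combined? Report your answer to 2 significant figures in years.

Total removal = 53.50 + 91.30 = 144.80 t/yr.
τ = M / ΣF_out = 25000 / 144.80 = 172.7 yr.

170 yr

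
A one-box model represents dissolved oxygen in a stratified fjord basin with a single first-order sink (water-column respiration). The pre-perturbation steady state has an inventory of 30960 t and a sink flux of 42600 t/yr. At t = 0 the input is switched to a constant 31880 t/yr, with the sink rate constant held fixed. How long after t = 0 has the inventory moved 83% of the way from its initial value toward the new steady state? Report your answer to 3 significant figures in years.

1.29 yr

τ = M₀/F₀ = 30960/42600 = 0.7268 yr.
The remaining gap fraction is e^(−t/τ); 83% covered ⇒ e^(−t/τ) = 0.170.
t = −τ ln(0.170) = 0.7268 × 1.772 = 1.288 yr.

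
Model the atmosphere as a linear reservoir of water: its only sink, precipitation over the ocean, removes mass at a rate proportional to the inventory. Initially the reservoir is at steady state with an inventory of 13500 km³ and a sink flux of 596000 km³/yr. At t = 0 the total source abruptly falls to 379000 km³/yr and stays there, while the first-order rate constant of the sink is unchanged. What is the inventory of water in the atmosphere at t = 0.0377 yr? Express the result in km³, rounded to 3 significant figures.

9520 km³

Residence time τ = M₀/F₀ = 0.02265 yr. The eventual steady state is M_∞ = M₀·(F₁/F₀) = 13500 × 379000/596000 = 8584.7 km³.
The anomaly ΔM(t) = M(t) − M_∞ decays as ΔM₀·e^(−t/τ) with ΔM₀ = 13500 − 8584.7 = 4915 km³.
At t = 0.0377 yr, e^(−t/τ) = e^(−1.664) = 0.1893, so ΔM = 930.5 km³ and M = 8584.7 + 930.5 = 9515.2 km³.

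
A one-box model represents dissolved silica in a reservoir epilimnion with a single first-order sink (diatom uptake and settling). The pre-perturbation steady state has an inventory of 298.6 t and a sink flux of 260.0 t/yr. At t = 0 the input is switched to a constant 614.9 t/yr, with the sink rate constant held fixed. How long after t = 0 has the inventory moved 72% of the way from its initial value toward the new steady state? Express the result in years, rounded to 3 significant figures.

τ = M₀/F₀ = 298.6/260.0 = 1.148 yr.
The remaining gap fraction is e^(−t/τ); 72% covered ⇒ e^(−t/τ) = 0.280.
t = −τ ln(0.280) = 1.148 × 1.273 = 1.462 yr.

1.46 yr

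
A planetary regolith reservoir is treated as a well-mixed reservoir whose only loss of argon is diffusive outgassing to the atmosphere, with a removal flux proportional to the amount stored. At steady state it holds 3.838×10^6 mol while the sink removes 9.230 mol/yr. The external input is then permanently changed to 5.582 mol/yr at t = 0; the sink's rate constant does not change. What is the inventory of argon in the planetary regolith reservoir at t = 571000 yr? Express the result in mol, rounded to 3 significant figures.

τ = M₀/F₀ = 3.838×10^6/9.230 = 415800 yr; rate constant k = 1/τ.
New steady state M_∞ = F₁/k = F₁·τ = 5.582 × 415800 = 2.3211×10^6 mol.
M(t) = M_∞ + (M₀ − M_∞)·e^(−t/τ); t/τ = 571000/415800 = 1.373, so e^(−t/τ) = 0.2533.
M(t) = 2.3211×10^6 + 1.517×10^6 × 0.2533 = 2.7053×10^6 mol.

2.71×10^6 mol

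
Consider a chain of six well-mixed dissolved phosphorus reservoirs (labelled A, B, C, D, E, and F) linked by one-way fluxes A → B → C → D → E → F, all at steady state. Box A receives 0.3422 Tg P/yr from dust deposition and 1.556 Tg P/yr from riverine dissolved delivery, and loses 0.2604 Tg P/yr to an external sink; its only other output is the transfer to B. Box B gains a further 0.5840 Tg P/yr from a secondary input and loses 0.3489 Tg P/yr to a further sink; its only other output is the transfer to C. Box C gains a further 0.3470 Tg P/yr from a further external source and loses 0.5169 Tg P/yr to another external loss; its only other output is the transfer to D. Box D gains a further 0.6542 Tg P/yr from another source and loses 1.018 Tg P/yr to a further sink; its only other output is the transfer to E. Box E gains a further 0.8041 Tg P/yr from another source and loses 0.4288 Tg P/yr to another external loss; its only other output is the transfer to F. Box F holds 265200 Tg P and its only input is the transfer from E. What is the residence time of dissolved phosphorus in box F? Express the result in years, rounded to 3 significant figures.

155000 yr

Box A: F(A→B) = (0.3422 + 1.556) − 0.2604 = 1.6378 Tg P/yr.
Box B: F(B→C) = (1.6378 + 0.5840) − 0.3489 = 1.8729 Tg P/yr.
Box C: F(C→D) = (1.8729 + 0.3470) − 0.5169 = 1.7030 Tg P/yr.
Box D: F(D→E) = (1.7030 + 0.6542) − 1.018 = 1.3392 Tg P/yr.
Box E: F(E→F) = (1.3392 + 0.8041) − 0.4288 = 1.7145 Tg P/yr.
Box F throughput = its input = 1.7145 Tg P/yr; τ = 265200 / 1.7145 = 154700 yr.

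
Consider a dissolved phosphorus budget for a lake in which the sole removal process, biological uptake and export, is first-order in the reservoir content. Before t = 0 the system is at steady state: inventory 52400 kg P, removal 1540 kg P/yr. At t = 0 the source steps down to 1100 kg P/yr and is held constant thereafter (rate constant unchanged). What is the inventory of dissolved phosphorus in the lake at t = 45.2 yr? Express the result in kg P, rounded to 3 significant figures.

41400 kg P

Residence time τ = M₀/F₀ = 34.03 yr. The eventual steady state is M_∞ = M₀·(F₁/F₀) = 52400 × 1100/1540 = 37429 kg P.
The anomaly ΔM(t) = M(t) − M_∞ decays as ΔM₀·e^(−t/τ) with ΔM₀ = 52400 − 37429 = 14970 kg P.
At t = 45.2 yr, e^(−t/τ) = e^(−1.328) = 0.2649, so ΔM = 3966 kg P and M = 37429 + 3966 = 41395 kg P.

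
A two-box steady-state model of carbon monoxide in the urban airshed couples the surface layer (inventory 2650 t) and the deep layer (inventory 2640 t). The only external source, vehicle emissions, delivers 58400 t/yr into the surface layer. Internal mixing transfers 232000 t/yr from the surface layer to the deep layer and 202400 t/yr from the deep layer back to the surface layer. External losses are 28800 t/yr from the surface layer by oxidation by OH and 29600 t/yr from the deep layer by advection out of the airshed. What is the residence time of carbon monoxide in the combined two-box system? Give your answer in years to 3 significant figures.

0.0906 yr

For the system as a whole, the A↔B exchange is internal and contributes nothing to the throughput; only the external sinks remove mass.
M_total = 2650 + 2640 = 5290.0 t.
ΣF_external_out = 28800 + 29600 = 58400 t/yr.
τ = M_total / ΣF_ext = 5290.0 / 58400 = 0.09058 yr.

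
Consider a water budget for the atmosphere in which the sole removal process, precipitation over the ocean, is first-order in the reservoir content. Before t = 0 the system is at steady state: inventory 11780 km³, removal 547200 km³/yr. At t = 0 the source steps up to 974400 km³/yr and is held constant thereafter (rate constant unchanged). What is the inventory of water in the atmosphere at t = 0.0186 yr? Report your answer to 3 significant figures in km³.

τ = M₀/F₀ = 11780/547200 = 0.02153 yr; rate constant k = 1/τ.
New steady state M_∞ = F₁/k = F₁·τ = 974400 × 0.02153 = 20977 km³.
M(t) = M_∞ + (M₀ − M_∞)·e^(−t/τ); t/τ = 0.0186/0.02153 = 0.8640, so e^(−t/τ) = 0.4215.
M(t) = 20977 − 9197 × 0.4215 = 17101 km³.

17100 km³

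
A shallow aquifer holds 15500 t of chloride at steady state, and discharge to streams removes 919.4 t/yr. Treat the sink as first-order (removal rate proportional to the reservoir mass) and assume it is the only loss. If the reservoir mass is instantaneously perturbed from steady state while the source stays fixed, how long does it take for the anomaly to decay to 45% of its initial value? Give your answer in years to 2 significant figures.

13 yr

For a linear reservoir the anomaly decays as exp(−t/τ) with τ = M/F = 15500/919.4 = 16.86 yr.
exp(−t/τ) = 0.45 ⇒ t = −τ ln(0.45) = 16.86 × 0.7985 = 13.46 yr.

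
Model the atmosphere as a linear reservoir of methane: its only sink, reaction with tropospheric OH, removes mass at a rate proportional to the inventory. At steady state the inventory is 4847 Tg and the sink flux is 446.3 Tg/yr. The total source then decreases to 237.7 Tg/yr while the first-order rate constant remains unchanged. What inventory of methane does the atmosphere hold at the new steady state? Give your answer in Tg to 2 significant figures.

Rate constant k = F/M = 446.3 / 4847 = 0.09208 yr⁻¹.
At the new steady state, source = k·M_new ⇒ M_new = 237.7 / 0.09208 = 2582 Tg.
(Equivalently M_new = M × F_new/F_old = 4847 × 237.7/446.3.)

2600 Tg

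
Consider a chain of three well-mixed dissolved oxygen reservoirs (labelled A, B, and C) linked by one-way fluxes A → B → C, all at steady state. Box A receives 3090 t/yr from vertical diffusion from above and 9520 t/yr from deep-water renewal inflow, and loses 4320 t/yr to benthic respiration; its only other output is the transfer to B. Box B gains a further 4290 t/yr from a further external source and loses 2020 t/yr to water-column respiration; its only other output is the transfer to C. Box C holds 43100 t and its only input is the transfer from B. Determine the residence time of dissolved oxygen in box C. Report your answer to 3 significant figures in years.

Box A: F(A→B) = (3090 + 9520) − 4320 = 8290.0 t/yr.
Box B: F(B→C) = (8290.0 + 4290) − 2020 = 10560 t/yr.
Box C throughput = its input = 10560 t/yr; τ = 43100 / 10560 = 4.081 yr.

4.08 yr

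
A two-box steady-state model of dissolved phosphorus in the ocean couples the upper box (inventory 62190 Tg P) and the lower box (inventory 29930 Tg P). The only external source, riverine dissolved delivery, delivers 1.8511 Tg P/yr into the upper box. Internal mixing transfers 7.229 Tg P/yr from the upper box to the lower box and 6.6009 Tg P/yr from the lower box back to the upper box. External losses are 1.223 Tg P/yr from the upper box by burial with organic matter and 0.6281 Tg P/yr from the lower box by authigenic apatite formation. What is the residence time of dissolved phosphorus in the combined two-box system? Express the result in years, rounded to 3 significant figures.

Treat the two boxes together as one reservoir: the mixing fluxes between them are internal recycling, so τ = ΣM / Σ(external losses).
M_total = 62190 + 29930 = 92120 Tg P.
ΣF_external_out = 1.223 + 0.6281 = 1.8511 Tg P/yr.
τ = M_total / ΣF_ext = 92120 / 1.8511 = 49770 yr.

49800 yr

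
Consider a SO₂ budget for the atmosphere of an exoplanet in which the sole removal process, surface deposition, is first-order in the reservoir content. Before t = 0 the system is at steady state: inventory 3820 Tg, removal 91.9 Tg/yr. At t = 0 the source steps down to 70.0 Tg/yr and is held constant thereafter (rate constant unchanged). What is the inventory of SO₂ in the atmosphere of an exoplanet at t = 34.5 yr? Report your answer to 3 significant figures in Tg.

3310 Tg

Residence time τ = M₀/F₀ = 41.57 yr. The eventual steady state is M_∞ = M₀·(F₁/F₀) = 3820 × 70.0/91.9 = 2909.7 Tg.
The anomaly ΔM(t) = M(t) − M_∞ decays as ΔM₀·e^(−t/τ) with ΔM₀ = 3820 − 2909.7 = 910.3 Tg.
At t = 34.5 yr, e^(−t/τ) = e^(−0.8300) = 0.4361, so ΔM = 396.9 Tg and M = 2909.7 + 396.9 = 3306.6 Tg.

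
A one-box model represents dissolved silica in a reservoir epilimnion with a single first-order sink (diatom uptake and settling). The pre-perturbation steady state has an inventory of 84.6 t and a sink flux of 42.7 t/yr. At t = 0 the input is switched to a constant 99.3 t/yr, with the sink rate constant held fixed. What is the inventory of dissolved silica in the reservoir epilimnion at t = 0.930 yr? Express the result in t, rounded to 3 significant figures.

τ = M₀/F₀ = 84.6/42.7 = 1.981 yr; rate constant k = 1/τ.
New steady state M_∞ = F₁/k = F₁·τ = 99.3 × 1.981 = 196.74 t.
M(t) = M_∞ + (M₀ − M_∞)·e^(−t/τ); t/τ = 0.930/1.981 = 0.4694, so e^(−t/τ) = 0.6254.
M(t) = 196.74 − 112.1 × 0.6254 = 126.61 t.

127 t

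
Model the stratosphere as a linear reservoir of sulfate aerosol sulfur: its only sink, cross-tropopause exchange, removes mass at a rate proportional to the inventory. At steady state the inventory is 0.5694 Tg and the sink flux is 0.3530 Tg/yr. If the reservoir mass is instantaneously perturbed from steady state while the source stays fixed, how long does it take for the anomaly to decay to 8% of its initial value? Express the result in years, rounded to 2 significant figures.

For a linear reservoir the anomaly decays as exp(−t/τ) with τ = M/F = 0.5694/0.3530 = 1.613 yr.
exp(−t/τ) = 0.08 ⇒ t = −τ ln(0.08) = 1.613 × 2.526 = 4.074 yr.

4.1 yr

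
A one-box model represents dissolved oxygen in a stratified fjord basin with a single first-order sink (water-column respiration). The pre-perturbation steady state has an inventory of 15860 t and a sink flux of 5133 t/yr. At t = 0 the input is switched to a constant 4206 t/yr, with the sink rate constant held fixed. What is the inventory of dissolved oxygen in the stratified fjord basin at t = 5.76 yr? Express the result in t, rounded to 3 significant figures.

Residence time τ = M₀/F₀ = 3.090 yr. The eventual steady state is M_∞ = M₀·(F₁/F₀) = 15860 × 4206/5133 = 12996 t.
The anomaly ΔM(t) = M(t) − M_∞ decays as ΔM₀·e^(−t/τ) with ΔM₀ = 15860 − 12996 = 2864 t.
At t = 5.76 yr, e^(−t/τ) = e^(−1.864) = 0.1550, so ΔM = 444.0 t and M = 12996 + 444.0 = 13440 t.

13400 t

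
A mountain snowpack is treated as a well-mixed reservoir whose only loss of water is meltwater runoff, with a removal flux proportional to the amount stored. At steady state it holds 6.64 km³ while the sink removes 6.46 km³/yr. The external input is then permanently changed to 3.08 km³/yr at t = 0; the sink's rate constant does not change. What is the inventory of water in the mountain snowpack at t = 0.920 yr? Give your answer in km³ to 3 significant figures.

Residence time τ = M₀/F₀ = 1.028 yr. The eventual steady state is M_∞ = M₀·(F₁/F₀) = 6.64 × 3.08/6.46 = 3.1658 km³.
The anomaly ΔM(t) = M(t) − M_∞ decays as ΔM₀·e^(−t/τ) with ΔM₀ = 6.64 − 3.1658 = 3.474 km³.
At t = 0.920 yr, e^(−t/τ) = e^(−0.8951) = 0.4086, so ΔM = 1.419 km³ and M = 3.1658 + 1.419 = 4.5853 km³.

4.59 km³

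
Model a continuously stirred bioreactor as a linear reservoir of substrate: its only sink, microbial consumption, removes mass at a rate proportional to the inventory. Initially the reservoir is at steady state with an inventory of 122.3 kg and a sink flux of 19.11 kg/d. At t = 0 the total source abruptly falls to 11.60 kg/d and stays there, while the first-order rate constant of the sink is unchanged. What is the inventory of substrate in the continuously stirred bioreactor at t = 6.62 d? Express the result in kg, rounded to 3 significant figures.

τ = M₀/F₀ = 122.3/19.11 = 6.400 d; rate constant k = 1/τ.
New steady state M_∞ = F₁/k = F₁·τ = 11.60 × 6.400 = 74.238 kg.
M(t) = M_∞ + (M₀ − M_∞)·e^(−t/τ); t/τ = 6.62/6.400 = 1.034, so e^(−t/τ) = 0.3554.
M(t) = 74.238 + 48.06 × 0.3554 = 91.321 kg.

91.3 kg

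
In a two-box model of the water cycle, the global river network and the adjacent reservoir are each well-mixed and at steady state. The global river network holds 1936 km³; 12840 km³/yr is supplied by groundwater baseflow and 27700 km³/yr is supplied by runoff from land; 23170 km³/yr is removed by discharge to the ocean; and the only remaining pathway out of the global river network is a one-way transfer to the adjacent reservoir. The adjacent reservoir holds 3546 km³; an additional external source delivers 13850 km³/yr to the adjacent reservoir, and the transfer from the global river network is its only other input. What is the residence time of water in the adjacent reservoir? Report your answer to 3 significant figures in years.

0.114 yr

Balance the global river network: ΣF_in = 12840 + 27700 = 40540 km³/yr.
Transfer to the adjacent reservoir = ΣF_in − (23170) = 17370 km³/yr.
Total input to the adjacent reservoir = 17370 + 13850 = 31220 km³/yr; at steady state this equals its total output.
τ = M / F = 3546 / 31220 = 0.1136 yr.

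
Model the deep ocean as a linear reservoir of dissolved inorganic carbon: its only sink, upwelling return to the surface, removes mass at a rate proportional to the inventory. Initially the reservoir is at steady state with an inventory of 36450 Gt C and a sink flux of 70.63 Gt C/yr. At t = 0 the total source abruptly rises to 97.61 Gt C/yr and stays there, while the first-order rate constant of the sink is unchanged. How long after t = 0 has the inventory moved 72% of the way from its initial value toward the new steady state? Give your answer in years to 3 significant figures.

657 yr

τ = M₀/F₀ = 36450/70.63 = 516.1 yr.
The remaining gap fraction is e^(−t/τ); 72% covered ⇒ e^(−t/τ) = 0.280.
t = −τ ln(0.280) = 516.1 × 1.273 = 656.9 yr.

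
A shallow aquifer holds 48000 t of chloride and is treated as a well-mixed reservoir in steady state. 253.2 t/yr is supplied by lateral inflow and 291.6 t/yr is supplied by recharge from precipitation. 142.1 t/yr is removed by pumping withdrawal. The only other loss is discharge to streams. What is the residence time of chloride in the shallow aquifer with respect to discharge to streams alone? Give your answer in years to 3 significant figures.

119 yr

At steady state ΣF_in = ΣF_out.
ΣF_in = 253.2 + 291.6 = 544.80 t/yr.
Discharge to streams flux = ΣF_in − (142.1) = 544.80 − 142.1 = 402.7 t/yr.
τ = M / F = 48000 / 402.7 = 119.2 yr.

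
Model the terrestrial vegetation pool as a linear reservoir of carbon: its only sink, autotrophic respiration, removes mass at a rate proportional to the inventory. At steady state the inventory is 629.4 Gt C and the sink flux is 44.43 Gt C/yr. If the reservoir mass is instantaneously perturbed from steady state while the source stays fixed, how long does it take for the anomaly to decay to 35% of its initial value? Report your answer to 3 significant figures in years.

For a linear reservoir the anomaly decays as exp(−t/τ) with τ = M/F = 629.4/44.43 = 14.17 yr.
exp(−t/τ) = 0.35 ⇒ t = −τ ln(0.35) = 14.17 × 1.050 = 14.87 yr.

14.9 yr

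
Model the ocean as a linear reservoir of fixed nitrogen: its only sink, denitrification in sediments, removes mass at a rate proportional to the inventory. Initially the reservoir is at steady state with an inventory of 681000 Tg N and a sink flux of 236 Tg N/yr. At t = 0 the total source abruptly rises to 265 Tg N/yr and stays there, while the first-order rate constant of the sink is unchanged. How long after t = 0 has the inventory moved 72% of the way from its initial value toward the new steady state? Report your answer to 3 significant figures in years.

τ = M₀/F₀ = 681000/236 = 2886 yr.
The remaining gap fraction is e^(−t/τ); 72% covered ⇒ e^(−t/τ) = 0.280.
t = −τ ln(0.280) = 2886 × 1.273 = 3673 yr.

3670 yr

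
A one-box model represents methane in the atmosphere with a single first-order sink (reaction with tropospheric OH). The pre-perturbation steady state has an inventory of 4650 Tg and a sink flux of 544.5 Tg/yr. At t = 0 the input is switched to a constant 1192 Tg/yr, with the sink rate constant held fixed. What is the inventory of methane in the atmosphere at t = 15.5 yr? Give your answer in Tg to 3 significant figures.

9280 Tg

τ = M₀/F₀ = 4650/544.5 = 8.540 yr; rate constant k = 1/τ.
New steady state M_∞ = F₁/k = F₁·τ = 1192 × 8.540 = 10180 Tg.
M(t) = M_∞ + (M₀ − M_∞)·e^(−t/τ); t/τ = 15.5/8.540 = 1.815, so e^(−t/τ) = 0.1628.
M(t) = 10180 − 5530 × 0.1628 = 9279.2 Tg.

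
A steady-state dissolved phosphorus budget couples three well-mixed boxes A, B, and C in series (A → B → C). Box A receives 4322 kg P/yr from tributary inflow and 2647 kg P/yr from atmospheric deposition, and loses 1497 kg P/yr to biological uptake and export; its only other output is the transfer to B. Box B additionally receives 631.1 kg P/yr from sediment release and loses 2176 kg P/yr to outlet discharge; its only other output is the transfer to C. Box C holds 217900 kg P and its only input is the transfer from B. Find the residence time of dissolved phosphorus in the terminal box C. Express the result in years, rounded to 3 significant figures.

55.5 yr

Box A: F(A→B) = (4322 + 2647) − 1497 = 5472.0 kg P/yr.
Box B: F(B→C) = (5472.0 + 631.1) − 2176 = 3927.1 kg P/yr.
Box C throughput = its input = 3927.1 kg P/yr; τ = 217900 / 3927.1 = 55.49 yr.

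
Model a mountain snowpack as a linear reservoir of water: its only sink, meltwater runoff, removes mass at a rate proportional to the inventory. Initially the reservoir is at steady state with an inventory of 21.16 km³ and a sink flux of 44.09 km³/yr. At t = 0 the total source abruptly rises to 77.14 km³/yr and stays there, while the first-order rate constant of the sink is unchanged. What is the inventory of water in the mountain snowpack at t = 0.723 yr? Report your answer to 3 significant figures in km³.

The sink rate constant is k = F₀/M₀ = 44.09/21.16 = 2.084 yr⁻¹.
Solving dM/dt = F₁ − kM with M(0) = M₀ gives M(t) = F₁/k + (M₀ − F₁/k)·e^(−kt).
F₁/k = 77.14/2.084 = 37.022 km³; kt = 2.084 × 0.723 = 1.506, e^(−kt) = 0.2217.
M(0.723) = 37.022 + (21.16 − 37.022) × 0.2217 = 37.022 − 3.516 = 33.505 km³.

33.5 km³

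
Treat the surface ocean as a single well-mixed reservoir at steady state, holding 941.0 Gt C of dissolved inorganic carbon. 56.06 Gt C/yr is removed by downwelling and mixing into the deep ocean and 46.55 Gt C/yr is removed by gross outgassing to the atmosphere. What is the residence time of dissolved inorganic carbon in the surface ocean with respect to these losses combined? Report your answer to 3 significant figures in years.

9.17 yr

Total removal = 56.06 + 46.55 = 102.61 Gt C/yr.
τ = M / ΣF_out = 941.0 / 102.61 = 9.171 yr.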